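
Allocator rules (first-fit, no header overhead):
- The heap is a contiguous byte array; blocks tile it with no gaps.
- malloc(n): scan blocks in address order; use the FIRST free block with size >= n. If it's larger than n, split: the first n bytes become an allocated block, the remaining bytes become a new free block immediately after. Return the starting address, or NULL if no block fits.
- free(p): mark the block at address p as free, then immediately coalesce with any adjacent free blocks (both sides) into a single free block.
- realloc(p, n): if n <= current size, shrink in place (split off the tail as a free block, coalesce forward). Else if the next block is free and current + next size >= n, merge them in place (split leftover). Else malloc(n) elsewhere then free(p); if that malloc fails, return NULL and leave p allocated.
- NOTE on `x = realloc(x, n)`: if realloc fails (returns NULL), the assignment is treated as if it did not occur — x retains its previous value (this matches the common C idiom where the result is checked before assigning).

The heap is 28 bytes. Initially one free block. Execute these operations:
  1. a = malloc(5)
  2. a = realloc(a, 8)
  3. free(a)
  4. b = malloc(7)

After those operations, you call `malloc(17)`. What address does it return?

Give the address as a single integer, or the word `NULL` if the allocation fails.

Answer: 7

Derivation:
Op 1: a = malloc(5) -> a = 0; heap: [0-4 ALLOC][5-27 FREE]
Op 2: a = realloc(a, 8) -> a = 0; heap: [0-7 ALLOC][8-27 FREE]
Op 3: free(a) -> (freed a); heap: [0-27 FREE]
Op 4: b = malloc(7) -> b = 0; heap: [0-6 ALLOC][7-27 FREE]
malloc(17): first-fit scan over [0-6 ALLOC][7-27 FREE] -> 7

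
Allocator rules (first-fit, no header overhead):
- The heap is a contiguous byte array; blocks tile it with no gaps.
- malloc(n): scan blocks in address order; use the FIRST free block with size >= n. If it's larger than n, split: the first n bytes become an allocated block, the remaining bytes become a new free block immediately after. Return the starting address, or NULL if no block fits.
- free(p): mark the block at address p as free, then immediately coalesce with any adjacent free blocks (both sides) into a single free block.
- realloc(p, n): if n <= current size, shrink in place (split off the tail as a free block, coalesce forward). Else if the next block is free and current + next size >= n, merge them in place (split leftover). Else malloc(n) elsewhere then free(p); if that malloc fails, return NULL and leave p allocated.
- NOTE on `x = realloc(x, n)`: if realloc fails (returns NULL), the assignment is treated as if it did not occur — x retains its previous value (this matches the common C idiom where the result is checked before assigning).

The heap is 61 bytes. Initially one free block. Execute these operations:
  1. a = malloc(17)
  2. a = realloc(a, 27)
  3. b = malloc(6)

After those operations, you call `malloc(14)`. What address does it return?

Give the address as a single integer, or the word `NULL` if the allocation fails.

Answer: 33

Derivation:
Op 1: a = malloc(17) -> a = 0; heap: [0-16 ALLOC][17-60 FREE]
Op 2: a = realloc(a, 27) -> a = 0; heap: [0-26 ALLOC][27-60 FREE]
Op 3: b = malloc(6) -> b = 27; heap: [0-26 ALLOC][27-32 ALLOC][33-60 FREE]
malloc(14): first-fit scan over [0-26 ALLOC][27-32 ALLOC][33-60 FREE] -> 33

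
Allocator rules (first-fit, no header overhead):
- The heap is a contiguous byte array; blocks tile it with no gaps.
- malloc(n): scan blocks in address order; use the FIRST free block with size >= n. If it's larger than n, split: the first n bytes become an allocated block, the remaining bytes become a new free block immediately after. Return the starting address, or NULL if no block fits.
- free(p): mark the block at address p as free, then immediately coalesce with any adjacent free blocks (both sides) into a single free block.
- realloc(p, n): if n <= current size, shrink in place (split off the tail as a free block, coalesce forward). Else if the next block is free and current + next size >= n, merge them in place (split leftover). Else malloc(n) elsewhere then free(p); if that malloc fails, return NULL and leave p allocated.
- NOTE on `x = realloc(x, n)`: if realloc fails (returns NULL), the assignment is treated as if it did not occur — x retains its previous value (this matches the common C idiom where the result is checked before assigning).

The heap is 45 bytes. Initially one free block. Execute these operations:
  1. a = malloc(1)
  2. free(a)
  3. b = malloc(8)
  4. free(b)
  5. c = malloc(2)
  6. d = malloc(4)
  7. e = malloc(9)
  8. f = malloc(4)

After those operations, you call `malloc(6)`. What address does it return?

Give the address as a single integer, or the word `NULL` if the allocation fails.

Answer: 19

Derivation:
Op 1: a = malloc(1) -> a = 0; heap: [0-0 ALLOC][1-44 FREE]
Op 2: free(a) -> (freed a); heap: [0-44 FREE]
Op 3: b = malloc(8) -> b = 0; heap: [0-7 ALLOC][8-44 FREE]
Op 4: free(b) -> (freed b); heap: [0-44 FREE]
Op 5: c = malloc(2) -> c = 0; heap: [0-1 ALLOC][2-44 FREE]
Op 6: d = malloc(4) -> d = 2; heap: [0-1 ALLOC][2-5 ALLOC][6-44 FREE]
Op 7: e = malloc(9) -> e = 6; heap: [0-1 ALLOC][2-5 ALLOC][6-14 ALLOC][15-44 FREE]
Op 8: f = malloc(4) -> f = 15; heap: [0-1 ALLOC][2-5 ALLOC][6-14 ALLOC][15-18 ALLOC][19-44 FREE]
malloc(6): first-fit scan over [0-1 ALLOC][2-5 ALLOC][6-14 ALLOC][15-18 ALLOC][19-44 FREE] -> 19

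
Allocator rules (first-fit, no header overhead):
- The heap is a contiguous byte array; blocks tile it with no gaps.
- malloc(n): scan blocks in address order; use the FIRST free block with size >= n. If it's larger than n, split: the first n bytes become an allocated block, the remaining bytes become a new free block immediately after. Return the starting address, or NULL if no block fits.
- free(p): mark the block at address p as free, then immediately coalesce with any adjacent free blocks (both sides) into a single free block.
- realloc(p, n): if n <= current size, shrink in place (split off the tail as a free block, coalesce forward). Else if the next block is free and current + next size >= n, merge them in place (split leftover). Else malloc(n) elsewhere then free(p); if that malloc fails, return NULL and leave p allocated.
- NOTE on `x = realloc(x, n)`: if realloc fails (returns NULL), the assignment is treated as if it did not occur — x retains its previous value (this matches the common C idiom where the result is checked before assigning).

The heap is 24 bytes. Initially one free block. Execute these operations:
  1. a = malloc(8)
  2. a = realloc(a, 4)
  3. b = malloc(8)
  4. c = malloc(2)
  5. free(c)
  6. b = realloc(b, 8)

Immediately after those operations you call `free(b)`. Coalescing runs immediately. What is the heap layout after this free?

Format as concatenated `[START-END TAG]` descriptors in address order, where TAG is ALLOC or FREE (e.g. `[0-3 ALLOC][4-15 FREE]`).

Op 1: a = malloc(8) -> a = 0; heap: [0-7 ALLOC][8-23 FREE]
Op 2: a = realloc(a, 4) -> a = 0; heap: [0-3 ALLOC][4-23 FREE]
Op 3: b = malloc(8) -> b = 4; heap: [0-3 ALLOC][4-11 ALLOC][12-23 FREE]
Op 4: c = malloc(2) -> c = 12; heap: [0-3 ALLOC][4-11 ALLOC][12-13 ALLOC][14-23 FREE]
Op 5: free(c) -> (freed c); heap: [0-3 ALLOC][4-11 ALLOC][12-23 FREE]
Op 6: b = realloc(b, 8) -> b = 4; heap: [0-3 ALLOC][4-11 ALLOC][12-23 FREE]
free(b): b = 4 -> block [4-11 ALLOC]; mark free, coalesce with adjacent free neighbors -> [0-3 ALLOC][4-23 FREE]

Answer: [0-3 ALLOC][4-23 FREE]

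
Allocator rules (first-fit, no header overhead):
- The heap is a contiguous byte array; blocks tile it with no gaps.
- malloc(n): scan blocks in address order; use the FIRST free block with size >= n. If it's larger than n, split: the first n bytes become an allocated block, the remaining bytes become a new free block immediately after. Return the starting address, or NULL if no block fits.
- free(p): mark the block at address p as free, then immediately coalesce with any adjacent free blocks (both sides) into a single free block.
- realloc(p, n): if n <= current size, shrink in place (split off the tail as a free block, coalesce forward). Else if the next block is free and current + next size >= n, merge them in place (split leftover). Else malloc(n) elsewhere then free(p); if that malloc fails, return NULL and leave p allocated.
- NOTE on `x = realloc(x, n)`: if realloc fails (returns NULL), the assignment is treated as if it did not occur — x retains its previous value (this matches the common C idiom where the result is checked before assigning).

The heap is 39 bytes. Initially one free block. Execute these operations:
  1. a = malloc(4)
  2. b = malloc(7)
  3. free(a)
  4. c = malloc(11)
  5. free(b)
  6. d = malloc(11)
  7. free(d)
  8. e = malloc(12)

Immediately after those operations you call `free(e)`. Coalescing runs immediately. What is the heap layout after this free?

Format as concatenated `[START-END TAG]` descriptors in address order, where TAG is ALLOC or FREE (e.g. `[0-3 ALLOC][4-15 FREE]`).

Answer: [0-10 FREE][11-21 ALLOC][22-38 FREE]

Derivation:
Op 1: a = malloc(4) -> a = 0; heap: [0-3 ALLOC][4-38 FREE]
Op 2: b = malloc(7) -> b = 4; heap: [0-3 ALLOC][4-10 ALLOC][11-38 FREE]
Op 3: free(a) -> (freed a); heap: [0-3 FREE][4-10 ALLOC][11-38 FREE]
Op 4: c = malloc(11) -> c = 11; heap: [0-3 FREE][4-10 ALLOC][11-21 ALLOC][22-38 FREE]
Op 5: free(b) -> (freed b); heap: [0-10 FREE][11-21 ALLOC][22-38 FREE]
Op 6: d = malloc(11) -> d = 0; heap: [0-10 ALLOC][11-21 ALLOC][22-38 FREE]
Op 7: free(d) -> (freed d); heap: [0-10 FREE][11-21 ALLOC][22-38 FREE]
Op 8: e = malloc(12) -> e = 22; heap: [0-10 FREE][11-21 ALLOC][22-33 ALLOC][34-38 FREE]
free(e): e = 22 -> block [22-33 ALLOC]; mark free, coalesce with adjacent free neighbors -> [0-10 FREE][11-21 ALLOC][22-38 FREE]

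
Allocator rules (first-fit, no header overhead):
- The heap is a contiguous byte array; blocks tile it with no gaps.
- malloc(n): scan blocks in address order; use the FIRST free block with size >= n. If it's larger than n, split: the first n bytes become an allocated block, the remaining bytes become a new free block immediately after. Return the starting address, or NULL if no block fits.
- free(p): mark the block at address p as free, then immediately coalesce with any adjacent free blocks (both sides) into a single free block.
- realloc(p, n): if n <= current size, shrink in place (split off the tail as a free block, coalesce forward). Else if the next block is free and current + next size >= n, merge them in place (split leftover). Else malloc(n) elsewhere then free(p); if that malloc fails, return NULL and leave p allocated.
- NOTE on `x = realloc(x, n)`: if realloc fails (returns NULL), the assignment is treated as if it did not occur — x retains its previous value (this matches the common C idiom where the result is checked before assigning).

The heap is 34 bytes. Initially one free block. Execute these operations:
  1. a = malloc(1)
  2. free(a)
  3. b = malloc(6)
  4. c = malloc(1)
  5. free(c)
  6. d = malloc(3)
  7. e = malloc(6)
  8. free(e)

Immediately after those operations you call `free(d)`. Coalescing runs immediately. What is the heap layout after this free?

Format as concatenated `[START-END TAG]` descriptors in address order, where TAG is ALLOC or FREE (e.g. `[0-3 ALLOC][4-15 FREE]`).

Answer: [0-5 ALLOC][6-33 FREE]

Derivation:
Op 1: a = malloc(1) -> a = 0; heap: [0-0 ALLOC][1-33 FREE]
Op 2: free(a) -> (freed a); heap: [0-33 FREE]
Op 3: b = malloc(6) -> b = 0; heap: [0-5 ALLOC][6-33 FREE]
Op 4: c = malloc(1) -> c = 6; heap: [0-5 ALLOC][6-6 ALLOC][7-33 FREE]
Op 5: free(c) -> (freed c); heap: [0-5 ALLOC][6-33 FREE]
Op 6: d = malloc(3) -> d = 6; heap: [0-5 ALLOC][6-8 ALLOC][9-33 FREE]
Op 7: e = malloc(6) -> e = 9; heap: [0-5 ALLOC][6-8 ALLOC][9-14 ALLOC][15-33 FREE]
Op 8: free(e) -> (freed e); heap: [0-5 ALLOC][6-8 ALLOC][9-33 FREE]
free(d): d = 6 -> block [6-8 ALLOC]; mark free, coalesce with adjacent free neighbors -> [0-5 ALLOC][6-33 FREE]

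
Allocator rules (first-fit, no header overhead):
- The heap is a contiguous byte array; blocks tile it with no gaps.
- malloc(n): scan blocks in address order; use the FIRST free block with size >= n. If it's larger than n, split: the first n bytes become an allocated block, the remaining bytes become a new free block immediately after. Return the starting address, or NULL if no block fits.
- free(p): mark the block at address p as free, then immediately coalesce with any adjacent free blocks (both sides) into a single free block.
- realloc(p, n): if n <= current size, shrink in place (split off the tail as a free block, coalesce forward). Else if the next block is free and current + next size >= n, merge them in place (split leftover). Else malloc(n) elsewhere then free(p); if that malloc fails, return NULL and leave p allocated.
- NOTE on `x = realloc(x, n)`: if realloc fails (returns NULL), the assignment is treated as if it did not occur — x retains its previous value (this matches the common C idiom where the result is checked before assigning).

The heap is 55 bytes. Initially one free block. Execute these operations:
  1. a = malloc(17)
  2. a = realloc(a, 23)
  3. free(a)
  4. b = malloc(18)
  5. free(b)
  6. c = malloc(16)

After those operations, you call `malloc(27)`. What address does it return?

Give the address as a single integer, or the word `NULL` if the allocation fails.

Answer: 16

Derivation:
Op 1: a = malloc(17) -> a = 0; heap: [0-16 ALLOC][17-54 FREE]
Op 2: a = realloc(a, 23) -> a = 0; heap: [0-22 ALLOC][23-54 FREE]
Op 3: free(a) -> (freed a); heap: [0-54 FREE]
Op 4: b = malloc(18) -> b = 0; heap: [0-17 ALLOC][18-54 FREE]
Op 5: free(b) -> (freed b); heap: [0-54 FREE]
Op 6: c = malloc(16) -> c = 0; heap: [0-15 ALLOC][16-54 FREE]
malloc(27): first-fit scan over [0-15 ALLOC][16-54 FREE] -> 16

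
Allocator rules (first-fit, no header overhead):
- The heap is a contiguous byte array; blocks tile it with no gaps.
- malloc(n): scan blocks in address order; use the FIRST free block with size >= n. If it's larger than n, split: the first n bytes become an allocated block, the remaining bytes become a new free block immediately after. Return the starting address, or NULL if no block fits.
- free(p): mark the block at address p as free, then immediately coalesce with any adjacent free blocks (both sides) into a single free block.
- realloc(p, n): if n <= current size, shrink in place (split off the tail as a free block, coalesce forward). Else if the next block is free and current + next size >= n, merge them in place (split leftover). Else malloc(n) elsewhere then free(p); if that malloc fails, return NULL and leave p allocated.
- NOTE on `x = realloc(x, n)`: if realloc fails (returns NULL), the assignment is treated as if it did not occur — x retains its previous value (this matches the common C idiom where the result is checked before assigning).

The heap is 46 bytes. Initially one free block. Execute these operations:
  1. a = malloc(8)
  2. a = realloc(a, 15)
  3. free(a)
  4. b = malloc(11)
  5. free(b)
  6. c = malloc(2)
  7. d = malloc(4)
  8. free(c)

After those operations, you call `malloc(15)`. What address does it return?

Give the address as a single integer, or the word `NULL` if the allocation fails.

Answer: 6

Derivation:
Op 1: a = malloc(8) -> a = 0; heap: [0-7 ALLOC][8-45 FREE]
Op 2: a = realloc(a, 15) -> a = 0; heap: [0-14 ALLOC][15-45 FREE]
Op 3: free(a) -> (freed a); heap: [0-45 FREE]
Op 4: b = malloc(11) -> b = 0; heap: [0-10 ALLOC][11-45 FREE]
Op 5: free(b) -> (freed b); heap: [0-45 FREE]
Op 6: c = malloc(2) -> c = 0; heap: [0-1 ALLOC][2-45 FREE]
Op 7: d = malloc(4) -> d = 2; heap: [0-1 ALLOC][2-5 ALLOC][6-45 FREE]
Op 8: free(c) -> (freed c); heap: [0-1 FREE][2-5 ALLOC][6-45 FREE]
malloc(15): first-fit scan over [0-1 FREE][2-5 ALLOC][6-45 FREE] -> 6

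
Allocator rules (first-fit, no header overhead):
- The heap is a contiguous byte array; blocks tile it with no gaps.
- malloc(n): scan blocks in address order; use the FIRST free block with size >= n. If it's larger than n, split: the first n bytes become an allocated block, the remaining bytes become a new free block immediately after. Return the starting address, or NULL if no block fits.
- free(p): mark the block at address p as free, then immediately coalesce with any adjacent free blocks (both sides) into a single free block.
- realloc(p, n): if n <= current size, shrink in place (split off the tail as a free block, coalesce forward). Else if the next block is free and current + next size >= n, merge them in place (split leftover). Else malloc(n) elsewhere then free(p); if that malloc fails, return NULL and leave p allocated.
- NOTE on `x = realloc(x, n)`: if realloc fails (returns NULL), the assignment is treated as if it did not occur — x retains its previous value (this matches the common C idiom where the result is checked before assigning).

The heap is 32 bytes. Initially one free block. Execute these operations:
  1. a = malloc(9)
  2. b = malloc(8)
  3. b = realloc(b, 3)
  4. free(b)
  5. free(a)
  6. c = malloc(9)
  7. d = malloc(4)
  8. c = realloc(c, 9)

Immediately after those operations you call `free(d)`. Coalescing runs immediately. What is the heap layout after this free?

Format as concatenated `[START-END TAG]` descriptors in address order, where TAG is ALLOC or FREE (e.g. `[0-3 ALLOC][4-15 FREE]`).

Answer: [0-8 ALLOC][9-31 FREE]

Derivation:
Op 1: a = malloc(9) -> a = 0; heap: [0-8 ALLOC][9-31 FREE]
Op 2: b = malloc(8) -> b = 9; heap: [0-8 ALLOC][9-16 ALLOC][17-31 FREE]
Op 3: b = realloc(b, 3) -> b = 9; heap: [0-8 ALLOC][9-11 ALLOC][12-31 FREE]
Op 4: free(b) -> (freed b); heap: [0-8 ALLOC][9-31 FREE]
Op 5: free(a) -> (freed a); heap: [0-31 FREE]
Op 6: c = malloc(9) -> c = 0; heap: [0-8 ALLOC][9-31 FREE]
Op 7: d = malloc(4) -> d = 9; heap: [0-8 ALLOC][9-12 ALLOC][13-31 FREE]
Op 8: c = realloc(c, 9) -> c = 0; heap: [0-8 ALLOC][9-12 ALLOC][13-31 FREE]
free(d): d = 9 -> block [9-12 ALLOC]; mark free, coalesce with adjacent free neighbors -> [0-8 ALLOC][9-31 FREE]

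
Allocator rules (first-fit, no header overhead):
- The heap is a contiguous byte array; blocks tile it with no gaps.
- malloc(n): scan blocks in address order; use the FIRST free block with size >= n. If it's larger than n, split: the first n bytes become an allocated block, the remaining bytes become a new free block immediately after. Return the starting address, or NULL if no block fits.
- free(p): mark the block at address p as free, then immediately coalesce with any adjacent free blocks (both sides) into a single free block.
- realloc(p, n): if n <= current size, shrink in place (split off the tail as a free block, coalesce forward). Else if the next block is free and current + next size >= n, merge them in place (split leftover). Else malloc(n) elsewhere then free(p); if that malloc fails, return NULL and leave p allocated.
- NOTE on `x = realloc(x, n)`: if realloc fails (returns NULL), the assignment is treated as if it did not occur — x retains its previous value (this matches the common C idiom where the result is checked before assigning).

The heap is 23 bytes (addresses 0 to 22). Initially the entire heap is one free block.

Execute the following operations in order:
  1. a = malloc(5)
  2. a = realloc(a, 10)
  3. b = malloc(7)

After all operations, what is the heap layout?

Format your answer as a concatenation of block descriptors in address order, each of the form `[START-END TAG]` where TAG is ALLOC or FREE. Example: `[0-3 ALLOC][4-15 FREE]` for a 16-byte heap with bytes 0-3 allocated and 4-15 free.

Answer: [0-9 ALLOC][10-16 ALLOC][17-22 FREE]

Derivation:
Op 1: a = malloc(5) -> a = 0; heap: [0-4 ALLOC][5-22 FREE]
Op 2: a = realloc(a, 10) -> a = 0; heap: [0-9 ALLOC][10-22 FREE]
Op 3: b = malloc(7) -> b = 10; heap: [0-9 ALLOC][10-16 ALLOC][17-22 FREE]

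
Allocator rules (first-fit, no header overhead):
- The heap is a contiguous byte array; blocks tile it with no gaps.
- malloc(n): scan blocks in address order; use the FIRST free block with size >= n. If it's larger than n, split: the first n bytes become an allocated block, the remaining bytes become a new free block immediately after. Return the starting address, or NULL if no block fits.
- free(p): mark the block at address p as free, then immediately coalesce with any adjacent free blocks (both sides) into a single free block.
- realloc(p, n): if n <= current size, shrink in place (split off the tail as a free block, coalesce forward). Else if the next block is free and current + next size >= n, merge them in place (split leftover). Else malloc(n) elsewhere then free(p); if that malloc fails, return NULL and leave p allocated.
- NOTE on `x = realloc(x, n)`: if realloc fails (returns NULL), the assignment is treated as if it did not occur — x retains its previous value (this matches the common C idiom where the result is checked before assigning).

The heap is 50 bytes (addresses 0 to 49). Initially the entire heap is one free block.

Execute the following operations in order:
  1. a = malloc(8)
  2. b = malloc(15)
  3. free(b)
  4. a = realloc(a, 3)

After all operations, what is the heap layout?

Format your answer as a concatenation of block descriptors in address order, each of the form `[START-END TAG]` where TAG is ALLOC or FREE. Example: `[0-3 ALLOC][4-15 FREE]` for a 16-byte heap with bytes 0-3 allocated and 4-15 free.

Op 1: a = malloc(8) -> a = 0; heap: [0-7 ALLOC][8-49 FREE]
Op 2: b = malloc(15) -> b = 8; heap: [0-7 ALLOC][8-22 ALLOC][23-49 FREE]
Op 3: free(b) -> (freed b); heap: [0-7 ALLOC][8-49 FREE]
Op 4: a = realloc(a, 3) -> a = 0; heap: [0-2 ALLOC][3-49 FREE]

Answer: [0-2 ALLOC][3-49 FREE]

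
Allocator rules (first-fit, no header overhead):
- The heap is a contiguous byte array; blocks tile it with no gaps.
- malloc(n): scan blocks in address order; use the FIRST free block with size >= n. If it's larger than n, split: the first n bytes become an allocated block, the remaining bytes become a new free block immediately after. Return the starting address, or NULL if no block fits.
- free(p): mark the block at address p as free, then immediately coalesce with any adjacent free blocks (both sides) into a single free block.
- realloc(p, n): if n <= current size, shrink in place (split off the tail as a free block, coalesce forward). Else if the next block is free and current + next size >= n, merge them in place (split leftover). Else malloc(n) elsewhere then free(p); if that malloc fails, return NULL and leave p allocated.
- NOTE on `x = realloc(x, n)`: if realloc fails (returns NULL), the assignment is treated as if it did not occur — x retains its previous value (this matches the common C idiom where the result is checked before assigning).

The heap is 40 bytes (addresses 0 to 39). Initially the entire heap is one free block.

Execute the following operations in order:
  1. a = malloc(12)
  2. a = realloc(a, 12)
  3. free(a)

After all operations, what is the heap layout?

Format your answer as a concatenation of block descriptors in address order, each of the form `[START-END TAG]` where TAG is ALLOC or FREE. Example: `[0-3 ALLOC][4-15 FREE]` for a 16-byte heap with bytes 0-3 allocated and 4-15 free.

Op 1: a = malloc(12) -> a = 0; heap: [0-11 ALLOC][12-39 FREE]
Op 2: a = realloc(a, 12) -> a = 0; heap: [0-11 ALLOC][12-39 FREE]
Op 3: free(a) -> (freed a); heap: [0-39 FREE]

Answer: [0-39 FREE]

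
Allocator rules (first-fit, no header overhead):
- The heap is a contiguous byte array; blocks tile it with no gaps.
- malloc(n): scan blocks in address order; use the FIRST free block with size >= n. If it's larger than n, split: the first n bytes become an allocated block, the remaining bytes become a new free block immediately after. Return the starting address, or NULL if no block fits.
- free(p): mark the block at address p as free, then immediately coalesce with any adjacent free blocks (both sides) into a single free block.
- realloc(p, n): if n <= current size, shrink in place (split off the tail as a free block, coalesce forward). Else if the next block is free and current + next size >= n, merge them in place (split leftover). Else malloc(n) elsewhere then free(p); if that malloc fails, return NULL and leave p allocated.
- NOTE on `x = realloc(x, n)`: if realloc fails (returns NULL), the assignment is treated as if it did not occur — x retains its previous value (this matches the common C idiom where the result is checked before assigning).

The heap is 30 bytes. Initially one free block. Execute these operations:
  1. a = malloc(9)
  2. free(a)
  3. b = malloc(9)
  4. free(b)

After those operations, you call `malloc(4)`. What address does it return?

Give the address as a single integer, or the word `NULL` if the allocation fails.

Op 1: a = malloc(9) -> a = 0; heap: [0-8 ALLOC][9-29 FREE]
Op 2: free(a) -> (freed a); heap: [0-29 FREE]
Op 3: b = malloc(9) -> b = 0; heap: [0-8 ALLOC][9-29 FREE]
Op 4: free(b) -> (freed b); heap: [0-29 FREE]
malloc(4): first-fit scan over [0-29 FREE] -> 0

Answer: 0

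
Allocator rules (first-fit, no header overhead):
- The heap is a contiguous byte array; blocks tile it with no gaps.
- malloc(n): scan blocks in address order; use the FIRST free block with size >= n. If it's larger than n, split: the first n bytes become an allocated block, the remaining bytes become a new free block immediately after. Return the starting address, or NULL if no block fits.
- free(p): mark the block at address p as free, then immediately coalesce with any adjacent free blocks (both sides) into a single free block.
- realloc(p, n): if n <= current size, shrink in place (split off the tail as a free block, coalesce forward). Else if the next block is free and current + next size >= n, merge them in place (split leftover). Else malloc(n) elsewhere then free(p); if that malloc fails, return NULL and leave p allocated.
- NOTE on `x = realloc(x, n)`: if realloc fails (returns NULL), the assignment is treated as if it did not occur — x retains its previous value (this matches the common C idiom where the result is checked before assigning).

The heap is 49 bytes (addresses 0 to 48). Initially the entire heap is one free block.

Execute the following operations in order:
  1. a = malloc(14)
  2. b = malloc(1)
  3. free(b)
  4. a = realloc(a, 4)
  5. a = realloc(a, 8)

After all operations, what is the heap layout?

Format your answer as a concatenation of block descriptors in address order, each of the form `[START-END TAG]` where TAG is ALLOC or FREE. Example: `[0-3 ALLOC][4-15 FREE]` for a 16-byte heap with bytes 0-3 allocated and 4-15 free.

Op 1: a = malloc(14) -> a = 0; heap: [0-13 ALLOC][14-48 FREE]
Op 2: b = malloc(1) -> b = 14; heap: [0-13 ALLOC][14-14 ALLOC][15-48 FREE]
Op 3: free(b) -> (freed b); heap: [0-13 ALLOC][14-48 FREE]
Op 4: a = realloc(a, 4) -> a = 0; heap: [0-3 ALLOC][4-48 FREE]
Op 5: a = realloc(a, 8) -> a = 0; heap: [0-7 ALLOC][8-48 FREE]

Answer: [0-7 ALLOC][8-48 FREE]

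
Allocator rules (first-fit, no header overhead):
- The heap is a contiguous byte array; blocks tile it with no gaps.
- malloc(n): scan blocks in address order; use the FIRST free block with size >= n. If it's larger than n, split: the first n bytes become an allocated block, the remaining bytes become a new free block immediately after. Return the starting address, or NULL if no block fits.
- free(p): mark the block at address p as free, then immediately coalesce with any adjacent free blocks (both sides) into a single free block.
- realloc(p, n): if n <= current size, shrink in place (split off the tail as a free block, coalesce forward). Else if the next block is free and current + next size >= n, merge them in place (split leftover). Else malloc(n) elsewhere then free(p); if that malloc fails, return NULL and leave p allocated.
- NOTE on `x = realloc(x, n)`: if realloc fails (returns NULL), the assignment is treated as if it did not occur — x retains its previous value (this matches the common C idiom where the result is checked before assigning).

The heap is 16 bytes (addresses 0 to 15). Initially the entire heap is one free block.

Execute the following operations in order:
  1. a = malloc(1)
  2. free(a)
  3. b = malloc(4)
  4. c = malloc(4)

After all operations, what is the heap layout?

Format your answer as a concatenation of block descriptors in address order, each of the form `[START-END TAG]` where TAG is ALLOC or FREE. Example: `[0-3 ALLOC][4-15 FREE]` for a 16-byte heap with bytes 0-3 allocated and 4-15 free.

Op 1: a = malloc(1) -> a = 0; heap: [0-0 ALLOC][1-15 FREE]
Op 2: free(a) -> (freed a); heap: [0-15 FREE]
Op 3: b = malloc(4) -> b = 0; heap: [0-3 ALLOC][4-15 FREE]
Op 4: c = malloc(4) -> c = 4; heap: [0-3 ALLOC][4-7 ALLOC][8-15 FREE]

Answer: [0-3 ALLOC][4-7 ALLOC][8-15 FREE]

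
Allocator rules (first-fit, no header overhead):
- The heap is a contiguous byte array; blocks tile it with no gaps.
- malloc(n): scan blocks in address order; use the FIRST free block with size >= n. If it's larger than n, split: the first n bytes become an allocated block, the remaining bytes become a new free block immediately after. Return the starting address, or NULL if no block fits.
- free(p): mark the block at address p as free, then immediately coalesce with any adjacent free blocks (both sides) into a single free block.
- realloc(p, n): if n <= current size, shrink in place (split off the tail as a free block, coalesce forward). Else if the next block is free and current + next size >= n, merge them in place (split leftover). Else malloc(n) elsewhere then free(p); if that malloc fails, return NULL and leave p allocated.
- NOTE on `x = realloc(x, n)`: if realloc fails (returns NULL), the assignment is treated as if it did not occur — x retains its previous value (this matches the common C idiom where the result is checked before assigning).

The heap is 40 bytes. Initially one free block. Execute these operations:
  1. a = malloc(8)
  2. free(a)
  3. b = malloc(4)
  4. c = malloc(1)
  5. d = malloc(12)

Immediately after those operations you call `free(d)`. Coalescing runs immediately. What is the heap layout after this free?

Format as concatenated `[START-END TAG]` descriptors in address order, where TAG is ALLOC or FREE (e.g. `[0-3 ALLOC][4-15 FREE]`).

Answer: [0-3 ALLOC][4-4 ALLOC][5-39 FREE]

Derivation:
Op 1: a = malloc(8) -> a = 0; heap: [0-7 ALLOC][8-39 FREE]
Op 2: free(a) -> (freed a); heap: [0-39 FREE]
Op 3: b = malloc(4) -> b = 0; heap: [0-3 ALLOC][4-39 FREE]
Op 4: c = malloc(1) -> c = 4; heap: [0-3 ALLOC][4-4 ALLOC][5-39 FREE]
Op 5: d = malloc(12) -> d = 5; heap: [0-3 ALLOC][4-4 ALLOC][5-16 ALLOC][17-39 FREE]
free(d): d = 5 -> block [5-16 ALLOC]; mark free, coalesce with adjacent free neighbors -> [0-3 ALLOC][4-4 ALLOC][5-39 FREE]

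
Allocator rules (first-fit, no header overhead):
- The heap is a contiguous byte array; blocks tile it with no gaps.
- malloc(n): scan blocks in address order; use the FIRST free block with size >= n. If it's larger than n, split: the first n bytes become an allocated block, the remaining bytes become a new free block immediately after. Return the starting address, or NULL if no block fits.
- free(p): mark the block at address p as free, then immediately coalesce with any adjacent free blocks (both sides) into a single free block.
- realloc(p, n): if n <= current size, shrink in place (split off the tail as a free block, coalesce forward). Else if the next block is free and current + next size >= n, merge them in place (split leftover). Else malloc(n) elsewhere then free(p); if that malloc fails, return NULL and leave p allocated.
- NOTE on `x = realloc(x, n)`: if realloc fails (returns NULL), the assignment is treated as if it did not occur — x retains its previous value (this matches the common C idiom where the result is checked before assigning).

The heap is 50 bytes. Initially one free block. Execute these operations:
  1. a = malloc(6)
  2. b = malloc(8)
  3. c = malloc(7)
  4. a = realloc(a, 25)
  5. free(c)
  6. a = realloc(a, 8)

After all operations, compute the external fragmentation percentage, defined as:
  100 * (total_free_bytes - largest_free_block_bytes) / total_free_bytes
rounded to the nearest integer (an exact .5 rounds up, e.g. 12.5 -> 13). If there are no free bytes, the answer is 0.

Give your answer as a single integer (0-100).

Op 1: a = malloc(6) -> a = 0; heap: [0-5 ALLOC][6-49 FREE]
Op 2: b = malloc(8) -> b = 6; heap: [0-5 ALLOC][6-13 ALLOC][14-49 FREE]
Op 3: c = malloc(7) -> c = 14; heap: [0-5 ALLOC][6-13 ALLOC][14-20 ALLOC][21-49 FREE]
Op 4: a = realloc(a, 25) -> a = 21; heap: [0-5 FREE][6-13 ALLOC][14-20 ALLOC][21-45 ALLOC][46-49 FREE]
Op 5: free(c) -> (freed c); heap: [0-5 FREE][6-13 ALLOC][14-20 FREE][21-45 ALLOC][46-49 FREE]
Op 6: a = realloc(a, 8) -> a = 21; heap: [0-5 FREE][6-13 ALLOC][14-20 FREE][21-28 ALLOC][29-49 FREE]
Free blocks: [6 7 21] total_free=34 largest=21 -> 100*(34-21)/34 = 1300/34 ≈ 38.235 -> rounds to 38

Answer: 38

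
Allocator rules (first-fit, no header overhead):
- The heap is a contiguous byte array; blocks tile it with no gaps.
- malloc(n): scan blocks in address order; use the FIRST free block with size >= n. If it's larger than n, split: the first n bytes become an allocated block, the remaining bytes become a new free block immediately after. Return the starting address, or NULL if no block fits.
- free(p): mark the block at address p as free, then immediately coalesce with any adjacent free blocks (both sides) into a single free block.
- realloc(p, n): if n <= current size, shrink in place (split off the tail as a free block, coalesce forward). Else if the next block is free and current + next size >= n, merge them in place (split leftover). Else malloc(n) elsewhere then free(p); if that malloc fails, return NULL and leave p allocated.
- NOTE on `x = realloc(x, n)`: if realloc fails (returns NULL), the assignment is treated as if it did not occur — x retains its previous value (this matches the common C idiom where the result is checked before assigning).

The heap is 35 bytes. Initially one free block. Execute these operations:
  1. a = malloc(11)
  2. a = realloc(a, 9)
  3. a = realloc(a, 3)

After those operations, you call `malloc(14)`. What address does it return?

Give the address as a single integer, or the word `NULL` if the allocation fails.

Op 1: a = malloc(11) -> a = 0; heap: [0-10 ALLOC][11-34 FREE]
Op 2: a = realloc(a, 9) -> a = 0; heap: [0-8 ALLOC][9-34 FREE]
Op 3: a = realloc(a, 3) -> a = 0; heap: [0-2 ALLOC][3-34 FREE]
malloc(14): first-fit scan over [0-2 ALLOC][3-34 FREE] -> 3

Answer: 3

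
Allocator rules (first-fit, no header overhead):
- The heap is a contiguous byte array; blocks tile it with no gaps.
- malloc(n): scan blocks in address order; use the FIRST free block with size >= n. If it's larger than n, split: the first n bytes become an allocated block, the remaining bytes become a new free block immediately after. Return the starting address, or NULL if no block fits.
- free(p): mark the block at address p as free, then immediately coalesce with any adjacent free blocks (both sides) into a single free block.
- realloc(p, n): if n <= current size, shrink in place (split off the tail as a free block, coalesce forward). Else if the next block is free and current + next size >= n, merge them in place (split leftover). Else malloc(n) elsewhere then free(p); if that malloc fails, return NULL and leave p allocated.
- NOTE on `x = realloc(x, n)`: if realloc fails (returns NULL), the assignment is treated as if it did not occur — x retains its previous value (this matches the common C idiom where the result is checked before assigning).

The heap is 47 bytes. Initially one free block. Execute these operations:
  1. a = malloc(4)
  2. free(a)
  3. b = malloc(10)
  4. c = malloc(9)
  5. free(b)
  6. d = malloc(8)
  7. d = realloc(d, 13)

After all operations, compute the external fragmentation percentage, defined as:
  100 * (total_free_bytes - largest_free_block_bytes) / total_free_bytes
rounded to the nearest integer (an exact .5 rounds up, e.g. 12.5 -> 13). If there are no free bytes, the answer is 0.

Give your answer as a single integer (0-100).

Op 1: a = malloc(4) -> a = 0; heap: [0-3 ALLOC][4-46 FREE]
Op 2: free(a) -> (freed a); heap: [0-46 FREE]
Op 3: b = malloc(10) -> b = 0; heap: [0-9 ALLOC][10-46 FREE]
Op 4: c = malloc(9) -> c = 10; heap: [0-9 ALLOC][10-18 ALLOC][19-46 FREE]
Op 5: free(b) -> (freed b); heap: [0-9 FREE][10-18 ALLOC][19-46 FREE]
Op 6: d = malloc(8) -> d = 0; heap: [0-7 ALLOC][8-9 FREE][10-18 ALLOC][19-46 FREE]
Op 7: d = realloc(d, 13) -> d = 19; heap: [0-9 FREE][10-18 ALLOC][19-31 ALLOC][32-46 FREE]
Free blocks: [10 15] total_free=25 largest=15 -> 100*(25-15)/25 = 1000/25 = 40

Answer: 40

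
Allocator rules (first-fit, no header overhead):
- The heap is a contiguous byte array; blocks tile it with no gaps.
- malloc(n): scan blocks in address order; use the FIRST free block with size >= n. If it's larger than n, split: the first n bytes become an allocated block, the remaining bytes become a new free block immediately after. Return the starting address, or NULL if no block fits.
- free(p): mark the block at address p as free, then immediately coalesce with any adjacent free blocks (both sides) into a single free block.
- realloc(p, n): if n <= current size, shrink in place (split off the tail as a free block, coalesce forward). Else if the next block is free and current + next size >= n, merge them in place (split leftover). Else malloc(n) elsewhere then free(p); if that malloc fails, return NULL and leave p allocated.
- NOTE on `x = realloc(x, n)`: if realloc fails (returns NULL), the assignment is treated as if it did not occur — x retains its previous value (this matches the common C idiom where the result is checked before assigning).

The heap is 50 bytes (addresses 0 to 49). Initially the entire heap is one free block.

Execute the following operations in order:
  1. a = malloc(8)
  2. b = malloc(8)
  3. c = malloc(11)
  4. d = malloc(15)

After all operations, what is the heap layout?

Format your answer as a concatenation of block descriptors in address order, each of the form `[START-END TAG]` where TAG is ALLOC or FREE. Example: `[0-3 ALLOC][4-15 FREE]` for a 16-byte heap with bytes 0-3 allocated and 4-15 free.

Answer: [0-7 ALLOC][8-15 ALLOC][16-26 ALLOC][27-41 ALLOC][42-49 FREE]

Derivation:
Op 1: a = malloc(8) -> a = 0; heap: [0-7 ALLOC][8-49 FREE]
Op 2: b = malloc(8) -> b = 8; heap: [0-7 ALLOC][8-15 ALLOC][16-49 FREE]
Op 3: c = malloc(11) -> c = 16; heap: [0-7 ALLOC][8-15 ALLOC][16-26 ALLOC][27-49 FREE]
Op 4: d = malloc(15) -> d = 27; heap: [0-7 ALLOC][8-15 ALLOC][16-26 ALLOC][27-41 ALLOC][42-49 FREE]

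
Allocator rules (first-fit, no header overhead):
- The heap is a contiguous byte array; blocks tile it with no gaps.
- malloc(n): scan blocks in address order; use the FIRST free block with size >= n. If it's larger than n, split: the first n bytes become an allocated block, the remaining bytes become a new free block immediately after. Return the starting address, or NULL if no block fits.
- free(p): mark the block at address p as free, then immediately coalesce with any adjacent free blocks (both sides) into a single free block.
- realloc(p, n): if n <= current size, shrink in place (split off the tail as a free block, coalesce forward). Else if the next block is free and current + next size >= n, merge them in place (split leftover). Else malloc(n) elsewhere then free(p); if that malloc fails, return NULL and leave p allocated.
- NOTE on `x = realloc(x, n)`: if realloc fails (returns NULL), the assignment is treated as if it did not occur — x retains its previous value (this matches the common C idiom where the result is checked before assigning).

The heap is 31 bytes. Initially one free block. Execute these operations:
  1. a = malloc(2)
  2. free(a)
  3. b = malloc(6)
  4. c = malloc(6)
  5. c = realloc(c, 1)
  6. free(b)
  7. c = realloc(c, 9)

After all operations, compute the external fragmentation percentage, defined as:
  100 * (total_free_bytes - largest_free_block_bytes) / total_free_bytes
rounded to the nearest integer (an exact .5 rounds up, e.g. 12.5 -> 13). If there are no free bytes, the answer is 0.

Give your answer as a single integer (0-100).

Answer: 27

Derivation:
Op 1: a = malloc(2) -> a = 0; heap: [0-1 ALLOC][2-30 FREE]
Op 2: free(a) -> (freed a); heap: [0-30 FREE]
Op 3: b = malloc(6) -> b = 0; heap: [0-5 ALLOC][6-30 FREE]
Op 4: c = malloc(6) -> c = 6; heap: [0-5 ALLOC][6-11 ALLOC][12-30 FREE]
Op 5: c = realloc(c, 1) -> c = 6; heap: [0-5 ALLOC][6-6 ALLOC][7-30 FREE]
Op 6: free(b) -> (freed b); heap: [0-5 FREE][6-6 ALLOC][7-30 FREE]
Op 7: c = realloc(c, 9) -> c = 6; heap: [0-5 FREE][6-14 ALLOC][15-30 FREE]
Free blocks: [6 16] total_free=22 largest=16 -> 100*(22-16)/22 = 600/22 ≈ 27.273 -> rounds to 27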